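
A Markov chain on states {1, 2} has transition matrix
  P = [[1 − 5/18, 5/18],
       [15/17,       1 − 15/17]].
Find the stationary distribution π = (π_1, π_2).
π_1 = 54/71, π_2 = 17/71

Solve πP = π with π_1 + π_2 = 1. From πP = π: π_1 · (1 − 5/18) + π_2 · 15/17 = π_1 ⇒ π_2 · 15/17 = π_1 · 5/18 ⇒ π_2/π_1 = (5/18)/(15/17) = 17/54. Together with π_1 + π_2 = 1:
  π_1 = (15/17)/(5/18 + 15/17) = (15/17)/(355/306) = 54/71,
  π_2 = (5/18)/(5/18 + 15/17) = (5/18)/(355/306) = 17/71.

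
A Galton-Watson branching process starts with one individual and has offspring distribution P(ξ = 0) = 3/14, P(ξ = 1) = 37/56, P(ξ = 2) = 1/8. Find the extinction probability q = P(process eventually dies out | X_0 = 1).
q = 1

Mean offspring μ = 0·3/14 + 1·37/56 + 2·1/8 = 51/56 ≤ 1. For μ ≤ 1 with offspring not concentrated at 1, the Galton-Watson process goes extinct almost surely, so q = 1.
(Algebraic check: The pgf is f(s) = 3/14 + 37/56·s + 1/8·s². The extinction probability q is the smallest fixed point of f in [0, 1]. Setting s = f(s):
  1/8·s² + (37/56 − 1)·s + 3/14 = 0
  1/8·s² − (3/14 + 1/8)·s + 3/14 = 0
which factors as (s − 1)·(1/8·s − 3/14) = 0, giving roots s = 1 and s = (3/14)/(1/8) = 12/7. Since 12/7 ≥ 1, the smallest root in [0, 1] is s = 1.)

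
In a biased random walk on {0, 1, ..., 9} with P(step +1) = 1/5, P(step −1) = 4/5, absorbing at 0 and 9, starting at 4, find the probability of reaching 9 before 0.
P(hit 9 before 0) = (1 − (4)^4) / (1 − (4)^9) = 85/87381

Let u_k denote P(reach 9 before 0 | start at k). Boundary: u_0 = 0, u_9 = 1. Recurrence: u_k = 1/5·u_{k+1} + 4/5·u_{k-1} for 1 ≤ k ≤ 8. Try u_k = A + B·r^k with r = q/p = (4/5)/(1/5) = 4. Substitution satisfies the recurrence; boundary conditions give:
  u_k = (1 − r^k) / (1 − r^N) = (1 − (4)^4) / (1 − (4)^9) = 85/87381.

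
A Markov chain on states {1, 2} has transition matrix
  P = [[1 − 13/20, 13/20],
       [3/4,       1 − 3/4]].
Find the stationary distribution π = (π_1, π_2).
π_1 = 15/28, π_2 = 13/28

Solve πP = π with π_1 + π_2 = 1. From πP = π: π_1 · (1 − 13/20) + π_2 · 3/4 = π_1 ⇒ π_2 · 3/4 = π_1 · 13/20 ⇒ π_2/π_1 = (13/20)/(3/4) = 13/15. Together with π_1 + π_2 = 1:
  π_1 = (3/4)/(13/20 + 3/4) = (3/4)/(7/5) = 15/28,
  π_2 = (13/20)/(13/20 + 3/4) = (13/20)/(7/5) = 13/28.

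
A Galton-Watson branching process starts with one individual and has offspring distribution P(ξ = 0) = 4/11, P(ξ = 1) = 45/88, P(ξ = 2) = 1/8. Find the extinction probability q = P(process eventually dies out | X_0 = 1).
q = 1

Mean offspring μ = 0·4/11 + 1·45/88 + 2·1/8 = 67/88 ≤ 1. For μ ≤ 1 with offspring not concentrated at 1, the Galton-Watson process goes extinct almost surely, so q = 1.
(Algebraic check: The pgf is f(s) = 4/11 + 45/88·s + 1/8·s². The extinction probability q is the smallest fixed point of f in [0, 1]. Setting s = f(s):
  1/8·s² + (45/88 − 1)·s + 4/11 = 0
  1/8·s² − (4/11 + 1/8)·s + 4/11 = 0
which factors as (s − 1)·(1/8·s − 4/11) = 0, giving roots s = 1 and s = (4/11)/(1/8) = 32/11. Since 32/11 ≥ 1, the smallest root in [0, 1] is s = 1.)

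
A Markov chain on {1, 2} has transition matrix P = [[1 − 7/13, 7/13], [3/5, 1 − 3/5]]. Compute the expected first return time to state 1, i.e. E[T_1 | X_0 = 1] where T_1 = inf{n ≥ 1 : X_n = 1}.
E[T_1 | X_0 = 1] = 1/π_1 = 74/39

For an irreducible recurrent Markov chain with stationary distribution π, E[T_i | X_0 = i] = 1/π_i (Kac's formula). Here π_1 = (3/5)/(7/13 + 3/5) = (3/5)/(74/65) = 39/74, so E[T_1 | X_0 = 1] = 1/π_1 = (7/13 + 3/5)/(3/5) = (74/65)/(3/5) = 74/39.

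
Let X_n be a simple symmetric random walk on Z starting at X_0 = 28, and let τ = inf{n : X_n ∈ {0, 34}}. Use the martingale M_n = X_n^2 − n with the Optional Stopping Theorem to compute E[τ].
E[τ] = 168

M_n = X_n^2 − n is a martingale (since E[X_{n+1}^2 | F_n] = X_n^2 + 1). By OST (τ has finite mean in a bounded region), E[M_τ] = E[M_0] = X_0^2 − 0 = 28^2 = 784. Also E[M_τ] = E[X_τ^2] − E[τ]. The walk exits at 0 or 34, with P(hit 34 first) = 28/34, so E[X_τ^2] = 34^2 · 28/34 + 0 = 952. Thus E[τ] = E[X_τ^2] − E[M_τ] = 952 − 784 = 168 = 28(34 − 28) = 168.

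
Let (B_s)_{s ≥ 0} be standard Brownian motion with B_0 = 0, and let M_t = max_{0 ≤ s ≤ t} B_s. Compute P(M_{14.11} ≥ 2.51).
P(M_{14.11} ≥ 2.51) = 2·P(B_{14.11} ≥ 2.51) = 2(1 − Φ(2.51/√14.11)) ≈ 0.5040

By the reflection principle for Brownian motion, P(M_t ≥ a) = 2 · P(B_t ≥ a) for a ≥ 0. Since B_t ~ N(0, t), P(B_t ≥ 2.51) = 1 − Φ(2.51/√t) = 1 − Φ(2.51/√14.11) = 1 − Φ(0.6682). So
  P(M_{14.11} ≥ 2.51) = 2(1 − Φ(0.6682)) ≈ 0.5040.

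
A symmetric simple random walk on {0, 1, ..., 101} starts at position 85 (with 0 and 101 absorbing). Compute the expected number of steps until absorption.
E[τ | X_0 = 85] = 1360

Let v_k = E[τ | X_0 = k]. Boundary: v_0 = v_101 = 0. Recurrence: v_k = 1 + (v_{k-1} + v_{k+1})/2 for 1 ≤ k ≤ 100. The particular solution to v_k − (v_{k-1} + v_{k+1})/2 = 1 is v_k = −k^2. Adding homogeneous solution A + B k and matching boundaries gives v_k = k (101 − k). Substituting k = 85: v_85 = 85 · 16 = 1360.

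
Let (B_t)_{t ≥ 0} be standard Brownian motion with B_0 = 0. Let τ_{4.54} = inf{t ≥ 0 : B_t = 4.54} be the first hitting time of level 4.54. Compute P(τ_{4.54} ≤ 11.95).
P(τ_{4.54} ≤ 11.95) = 2(1 − Φ(4.54/√11.95)) = 2(1 − Φ(1.3133)) ≈ 0.1891

By the reflection principle for standard BM, P(τ_b ≤ t) = 2 · P(B_t ≥ b). Since B_t ~ N(0, t), P(B_t ≥ 4.54) = 1 − Φ(4.54/√t) = 1 − Φ(4.54/√11.95) = 1 − Φ(1.3133) ≈ 0.09454. Doubling: P(τ_{4.54} ≤ 11.95) ≈ 2 · 0.09454 = 0.18908 ≈ 0.1891.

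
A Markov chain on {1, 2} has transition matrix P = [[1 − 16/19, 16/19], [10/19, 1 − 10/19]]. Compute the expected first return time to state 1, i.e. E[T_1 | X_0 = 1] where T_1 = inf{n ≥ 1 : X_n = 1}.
E[T_1 | X_0 = 1] = 1/π_1 = 13/5

For an irreducible recurrent Markov chain with stationary distribution π, E[T_i | X_0 = i] = 1/π_i (Kac's formula). Here π_1 = (10/19)/(16/19 + 10/19) = (10/19)/(26/19) = 5/13, so E[T_1 | X_0 = 1] = 1/π_1 = (16/19 + 10/19)/(10/19) = (26/19)/(10/19) = 13/5.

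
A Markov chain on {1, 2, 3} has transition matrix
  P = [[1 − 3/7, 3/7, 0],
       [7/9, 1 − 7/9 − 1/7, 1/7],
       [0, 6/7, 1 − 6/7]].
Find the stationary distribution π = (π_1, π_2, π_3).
π = (14/23, 54/161, 9/161)

This is a birth-death chain on three states, which satisfies detailed balance: π_1 · P_{12} = π_2 · P_{21} and π_2 · P_{23} = π_3 · P_{32}.
From π_1 · 3/7 = π_2 · 7/9: π_2/π_1 = (3/7)/(7/9) = 27/49.
From π_2 · 1/7 = π_3 · 6/7: π_3/π_2 = (1/7)/(6/7) = 1/6.
Take π_1 proportional to 1; then unnormalized π = (1, 27/49, 9/98). Normalize by dividing by the sum 23/14:
  π = (14/23, 54/161, 9/161).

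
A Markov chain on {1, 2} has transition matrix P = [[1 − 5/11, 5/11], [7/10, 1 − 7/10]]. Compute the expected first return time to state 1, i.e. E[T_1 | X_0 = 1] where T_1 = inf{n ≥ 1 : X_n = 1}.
E[T_1 | X_0 = 1] = 1/π_1 = 127/77

For an irreducible recurrent Markov chain with stationary distribution π, E[T_i | X_0 = i] = 1/π_i (Kac's formula). Here π_1 = (7/10)/(5/11 + 7/10) = (7/10)/(127/110) = 77/127, so E[T_1 | X_0 = 1] = 1/π_1 = (5/11 + 7/10)/(7/10) = (127/110)/(7/10) = 127/77.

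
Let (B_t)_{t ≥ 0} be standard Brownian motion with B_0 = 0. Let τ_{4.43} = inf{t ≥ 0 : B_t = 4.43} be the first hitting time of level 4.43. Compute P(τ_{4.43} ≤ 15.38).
P(τ_{4.43} ≤ 15.38) = 2(1 − Φ(4.43/√15.38)) = 2(1 − Φ(1.1296)) ≈ 0.2586

By the reflection principle for standard BM, P(τ_b ≤ t) = 2 · P(B_t ≥ b). Since B_t ~ N(0, t), P(B_t ≥ 4.43) = 1 − Φ(4.43/√t) = 1 − Φ(4.43/√15.38) = 1 − Φ(1.1296) ≈ 0.12932. Doubling: P(τ_{4.43} ≤ 15.38) ≈ 2 · 0.12932 = 0.25864 ≈ 0.2586.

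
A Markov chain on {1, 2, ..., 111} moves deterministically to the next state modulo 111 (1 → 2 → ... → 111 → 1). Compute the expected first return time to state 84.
E[T_84 | X_0 = 84] = 111

The chain cycles deterministically, so starting at state 84 it returns in exactly 111 steps. Equivalently, the stationary distribution is uniform π_j = 1/111 for every state j, so by Kac's formula E[T_84] = 1/π_84 = 111.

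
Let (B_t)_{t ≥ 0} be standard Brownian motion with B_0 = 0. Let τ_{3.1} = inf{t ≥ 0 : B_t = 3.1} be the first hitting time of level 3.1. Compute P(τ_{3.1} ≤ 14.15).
P(τ_{3.1} ≤ 14.15) = 2(1 − Φ(3.1/√14.15)) = 2(1 − Φ(0.8241)) ≈ 0.4099

By the reflection principle for standard BM, P(τ_b ≤ t) = 2 · P(B_t ≥ b). Since B_t ~ N(0, t), P(B_t ≥ 3.1) = 1 − Φ(3.1/√t) = 1 − Φ(3.1/√14.15) = 1 − Φ(0.8241) ≈ 0.20494. Doubling: P(τ_{3.1} ≤ 14.15) ≈ 2 · 0.20494 = 0.40988 ≈ 0.4099.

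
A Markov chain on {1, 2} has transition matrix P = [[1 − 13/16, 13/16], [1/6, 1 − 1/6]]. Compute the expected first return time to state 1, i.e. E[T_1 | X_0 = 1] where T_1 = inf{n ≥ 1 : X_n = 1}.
E[T_1 | X_0 = 1] = 1/π_1 = 47/8

For an irreducible recurrent Markov chain with stationary distribution π, E[T_i | X_0 = i] = 1/π_i (Kac's formula). Here π_1 = (1/6)/(13/16 + 1/6) = (1/6)/(47/48) = 8/47, so E[T_1 | X_0 = 1] = 1/π_1 = (13/16 + 1/6)/(1/6) = (47/48)/(1/6) = 47/8.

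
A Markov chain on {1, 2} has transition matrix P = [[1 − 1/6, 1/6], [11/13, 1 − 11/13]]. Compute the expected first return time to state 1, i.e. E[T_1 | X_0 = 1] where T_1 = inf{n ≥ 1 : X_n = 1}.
E[T_1 | X_0 = 1] = 1/π_1 = 79/66

For an irreducible recurrent Markov chain with stationary distribution π, E[T_i | X_0 = i] = 1/π_i (Kac's formula). Here π_1 = (11/13)/(1/6 + 11/13) = (11/13)/(79/78) = 66/79, so E[T_1 | X_0 = 1] = 1/π_1 = (1/6 + 11/13)/(11/13) = (79/78)/(11/13) = 79/66.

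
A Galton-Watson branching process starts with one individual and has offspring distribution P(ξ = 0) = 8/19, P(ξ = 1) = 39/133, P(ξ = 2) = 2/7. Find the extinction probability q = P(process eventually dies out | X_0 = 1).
q = 1

Mean offspring μ = 0·8/19 + 1·39/133 + 2·2/7 = 115/133 ≤ 1. For μ ≤ 1 with offspring not concentrated at 1, the Galton-Watson process goes extinct almost surely, so q = 1.
(Algebraic check: The pgf is f(s) = 8/19 + 39/133·s + 2/7·s². The extinction probability q is the smallest fixed point of f in [0, 1]. Setting s = f(s):
  2/7·s² + (39/133 − 1)·s + 8/19 = 0
  2/7·s² − (8/19 + 2/7)·s + 8/19 = 0
which factors as (s − 1)·(2/7·s − 8/19) = 0, giving roots s = 1 and s = (8/19)/(2/7) = 28/19. Since 28/19 ≥ 1, the smallest root in [0, 1] is s = 1.)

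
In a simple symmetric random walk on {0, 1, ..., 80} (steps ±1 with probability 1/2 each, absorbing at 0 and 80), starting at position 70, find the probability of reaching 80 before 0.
P(hit 80 before 0) = 70/80 = 7/8

Let u_k = P(hit 80 before 0 | start at k). Then u_0 = 0, u_80 = 1, and u_k = u_{k-1}/2 + u_{k+1}/2 for 1 ≤ k ≤ 79. This harmonic recurrence is solved by u_k = k/80, giving u_70 = 70/80 = 7/8.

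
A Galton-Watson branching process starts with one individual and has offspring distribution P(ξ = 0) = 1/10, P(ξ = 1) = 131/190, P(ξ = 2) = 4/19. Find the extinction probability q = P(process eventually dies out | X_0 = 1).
q = 19/40

The pgf is f(s) = 1/10 + 131/190·s + 4/19·s². The extinction probability q is the smallest fixed point of f in [0, 1]. Setting s = f(s):
  4/19·s² + (131/190 − 1)·s + 1/10 = 0
  4/19·s² − (1/10 + 4/19)·s + 1/10 = 0
which factors as (s − 1)·(4/19·s − 1/10) = 0, giving roots s = 1 and s = (1/10)/(4/19) = 19/40.
Mean offspring μ = 131/190 + 2·4/19 = 211/190 > 1 (supercritical), so q < 1. The extinction probability is the smaller root: q = (1/10)/(4/19) = 19/40.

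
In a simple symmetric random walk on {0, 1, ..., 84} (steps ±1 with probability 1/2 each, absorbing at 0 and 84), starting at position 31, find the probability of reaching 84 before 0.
P(hit 84 before 0) = 31/84

Let u_k = P(hit 84 before 0 | start at k). Then u_0 = 0, u_84 = 1, and u_k = u_{k-1}/2 + u_{k+1}/2 for 1 ≤ k ≤ 83. This harmonic recurrence is solved by u_k = k/84, giving u_31 = 31/84.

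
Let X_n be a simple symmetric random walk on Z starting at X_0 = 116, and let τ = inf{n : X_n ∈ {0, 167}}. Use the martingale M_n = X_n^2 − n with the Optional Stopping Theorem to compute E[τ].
E[τ] = 5916

M_n = X_n^2 − n is a martingale (since E[X_{n+1}^2 | F_n] = X_n^2 + 1). By OST (τ has finite mean in a bounded region), E[M_τ] = E[M_0] = X_0^2 − 0 = 116^2 = 13456. Also E[M_τ] = E[X_τ^2] − E[τ]. The walk exits at 0 or 167, with P(hit 167 first) = 116/167, so E[X_τ^2] = 167^2 · 116/167 + 0 = 19372. Thus E[τ] = E[X_τ^2] − E[M_τ] = 19372 − 13456 = 5916 = 116(167 − 116) = 5916.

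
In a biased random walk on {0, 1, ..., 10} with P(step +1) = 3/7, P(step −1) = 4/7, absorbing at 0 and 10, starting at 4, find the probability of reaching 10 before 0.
P(hit 10 before 0) = (1 − (4/3)^4) / (1 − (4/3)^10) = 18225/141361

Let u_k denote P(reach 10 before 0 | start at k). Boundary: u_0 = 0, u_10 = 1. Recurrence: u_k = 3/7·u_{k+1} + 4/7·u_{k-1} for 1 ≤ k ≤ 9. Try u_k = A + B·r^k with r = q/p = (4/7)/(3/7) = 4/3. Substitution satisfies the recurrence; boundary conditions give:
  u_k = (1 − r^k) / (1 − r^N) = (1 − (4/3)^4) / (1 − (4/3)^10) = 18225/141361.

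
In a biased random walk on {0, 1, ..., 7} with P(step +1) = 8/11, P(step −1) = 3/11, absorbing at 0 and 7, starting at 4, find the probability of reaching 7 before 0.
P(hit 7 before 0) = (1 − (3/8)^4) / (1 − (3/8)^7) = 411136/418993

Let u_k denote P(reach 7 before 0 | start at k). Boundary: u_0 = 0, u_7 = 1. Recurrence: u_k = 8/11·u_{k+1} + 3/11·u_{k-1} for 1 ≤ k ≤ 6. Try u_k = A + B·r^k with r = q/p = (3/11)/(8/11) = 3/8. Substitution satisfies the recurrence; boundary conditions give:
  u_k = (1 − r^k) / (1 − r^N) = (1 − (3/8)^4) / (1 − (3/8)^7) = 411136/418993.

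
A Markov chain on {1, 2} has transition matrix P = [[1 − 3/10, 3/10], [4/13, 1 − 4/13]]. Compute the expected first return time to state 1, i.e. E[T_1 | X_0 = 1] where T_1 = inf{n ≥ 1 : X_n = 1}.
E[T_1 | X_0 = 1] = 1/π_1 = 79/40

For an irreducible recurrent Markov chain with stationary distribution π, E[T_i | X_0 = i] = 1/π_i (Kac's formula). Here π_1 = (4/13)/(3/10 + 4/13) = (4/13)/(79/130) = 40/79, so E[T_1 | X_0 = 1] = 1/π_1 = (3/10 + 4/13)/(4/13) = (79/130)/(4/13) = 79/40.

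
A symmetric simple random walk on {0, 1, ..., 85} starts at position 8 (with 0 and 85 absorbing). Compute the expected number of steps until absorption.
E[τ | X_0 = 8] = 616

Let v_k = E[τ | X_0 = k]. Boundary: v_0 = v_85 = 0. Recurrence: v_k = 1 + (v_{k-1} + v_{k+1})/2 for 1 ≤ k ≤ 84. The particular solution to v_k − (v_{k-1} + v_{k+1})/2 = 1 is v_k = −k^2. Adding homogeneous solution A + B k and matching boundaries gives v_k = k (85 − k). Substituting k = 8: v_8 = 8 · 77 = 616.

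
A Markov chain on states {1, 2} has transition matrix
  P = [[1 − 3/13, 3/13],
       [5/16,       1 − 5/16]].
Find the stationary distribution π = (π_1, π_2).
π_1 = 65/113, π_2 = 48/113

Solve πP = π with π_1 + π_2 = 1. From πP = π: π_1 · (1 − 3/13) + π_2 · 5/16 = π_1 ⇒ π_2 · 5/16 = π_1 · 3/13 ⇒ π_2/π_1 = (3/13)/(5/16) = 48/65. Together with π_1 + π_2 = 1:
  π_1 = (5/16)/(3/13 + 5/16) = (5/16)/(113/208) = 65/113,
  π_2 = (3/13)/(3/13 + 5/16) = (3/13)/(113/208) = 48/113.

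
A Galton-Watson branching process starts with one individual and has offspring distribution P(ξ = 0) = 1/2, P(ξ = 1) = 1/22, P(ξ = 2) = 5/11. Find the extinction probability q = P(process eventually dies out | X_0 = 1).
q = 1

Mean offspring μ = 0·1/2 + 1·1/22 + 2·5/11 = 21/22 ≤ 1. For μ ≤ 1 with offspring not concentrated at 1, the Galton-Watson process goes extinct almost surely, so q = 1.
(Algebraic check: The pgf is f(s) = 1/2 + 1/22·s + 5/11·s². The extinction probability q is the smallest fixed point of f in [0, 1]. Setting s = f(s):
  5/11·s² + (1/22 − 1)·s + 1/2 = 0
  5/11·s² − (1/2 + 5/11)·s + 1/2 = 0
which factors as (s − 1)·(5/11·s − 1/2) = 0, giving roots s = 1 and s = (1/2)/(5/11) = 11/10. Since 11/10 ≥ 1, the smallest root in [0, 1] is s = 1.)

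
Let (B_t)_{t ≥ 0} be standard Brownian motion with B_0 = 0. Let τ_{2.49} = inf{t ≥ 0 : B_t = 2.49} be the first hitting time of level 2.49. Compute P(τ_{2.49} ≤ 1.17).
P(τ_{2.49} ≤ 1.17) = 2(1 − Φ(2.49/√1.17)) = 2(1 − Φ(2.3020)) ≈ 0.0213

By the reflection principle for standard BM, P(τ_b ≤ t) = 2 · P(B_t ≥ b). Since B_t ~ N(0, t), P(B_t ≥ 2.49) = 1 − Φ(2.49/√t) = 1 − Φ(2.49/√1.17) = 1 − Φ(2.3020) ≈ 0.01067. Doubling: P(τ_{2.49} ≤ 1.17) ≈ 2 · 0.01067 = 0.02134 ≈ 0.0213.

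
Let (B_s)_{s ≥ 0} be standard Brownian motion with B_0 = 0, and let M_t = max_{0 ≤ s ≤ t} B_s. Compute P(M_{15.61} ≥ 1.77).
P(M_{15.61} ≥ 1.77) = 2·P(B_{15.61} ≥ 1.77) = 2(1 − Φ(1.77/√15.61)) ≈ 0.6542

By the reflection principle for Brownian motion, P(M_t ≥ a) = 2 · P(B_t ≥ a) for a ≥ 0. Since B_t ~ N(0, t), P(B_t ≥ 1.77) = 1 − Φ(1.77/√t) = 1 − Φ(1.77/√15.61) = 1 − Φ(0.4480). So
  P(M_{15.61} ≥ 1.77) = 2(1 − Φ(0.4480)) ≈ 0.6542.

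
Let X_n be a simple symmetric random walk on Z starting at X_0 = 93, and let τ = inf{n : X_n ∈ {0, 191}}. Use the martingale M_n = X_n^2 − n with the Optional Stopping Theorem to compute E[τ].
E[τ] = 9114

M_n = X_n^2 − n is a martingale (since E[X_{n+1}^2 | F_n] = X_n^2 + 1). By OST (τ has finite mean in a bounded region), E[M_τ] = E[M_0] = X_0^2 − 0 = 93^2 = 8649. Also E[M_τ] = E[X_τ^2] − E[τ]. The walk exits at 0 or 191, with P(hit 191 first) = 93/191, so E[X_τ^2] = 191^2 · 93/191 + 0 = 17763. Thus E[τ] = E[X_τ^2] − E[M_τ] = 17763 − 8649 = 9114 = 93(191 − 93) = 9114.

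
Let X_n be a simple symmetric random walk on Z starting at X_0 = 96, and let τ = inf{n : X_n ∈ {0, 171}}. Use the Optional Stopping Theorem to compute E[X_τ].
E[X_τ] = 96

X_n is a martingale and τ is a bounded-mean stopping time (indeed τ is finite a.s. with bounded expectation since the walk is in a bounded region). By the OST, E[X_τ] = E[X_0] = 96. Equivalently: E[X_τ] = 171 · P(hit 171 first) + 0 · P(hit 0 first) = 171 · (96/171) = 96.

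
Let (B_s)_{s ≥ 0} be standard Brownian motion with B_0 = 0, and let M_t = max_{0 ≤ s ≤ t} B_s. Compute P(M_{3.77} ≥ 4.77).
P(M_{3.77} ≥ 4.77) = 2·P(B_{3.77} ≥ 4.77) = 2(1 − Φ(4.77/√3.77)) ≈ 0.0140

By the reflection principle for Brownian motion, P(M_t ≥ a) = 2 · P(B_t ≥ a) for a ≥ 0. Since B_t ~ N(0, t), P(B_t ≥ 4.77) = 1 − Φ(4.77/√t) = 1 − Φ(4.77/√3.77) = 1 − Φ(2.4567). So
  P(M_{3.77} ≥ 4.77) = 2(1 − Φ(2.4567)) ≈ 0.0140.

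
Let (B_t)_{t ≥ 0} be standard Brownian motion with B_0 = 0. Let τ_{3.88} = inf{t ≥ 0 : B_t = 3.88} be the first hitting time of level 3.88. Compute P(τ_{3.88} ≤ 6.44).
P(τ_{3.88} ≤ 6.44) = 2(1 − Φ(3.88/√6.44)) = 2(1 − Φ(1.5289)) ≈ 0.1263

By the reflection principle for standard BM, P(τ_b ≤ t) = 2 · P(B_t ≥ b). Since B_t ~ N(0, t), P(B_t ≥ 3.88) = 1 − Φ(3.88/√t) = 1 − Φ(3.88/√6.44) = 1 − Φ(1.5289) ≈ 0.06314. Doubling: P(τ_{3.88} ≤ 6.44) ≈ 2 · 0.06314 = 0.12628 ≈ 0.1263.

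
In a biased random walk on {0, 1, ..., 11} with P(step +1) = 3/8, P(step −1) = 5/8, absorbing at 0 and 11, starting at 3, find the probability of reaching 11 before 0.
P(hit 11 before 0) = (1 − (5/3)^3) / (1 − (5/3)^11) = 321489/24325489

Let u_k denote P(reach 11 before 0 | start at k). Boundary: u_0 = 0, u_11 = 1. Recurrence: u_k = 3/8·u_{k+1} + 5/8·u_{k-1} for 1 ≤ k ≤ 10. Try u_k = A + B·r^k with r = q/p = (5/8)/(3/8) = 5/3. Substitution satisfies the recurrence; boundary conditions give:
  u_k = (1 − r^k) / (1 − r^N) = (1 − (5/3)^3) / (1 − (5/3)^11) = 321489/24325489.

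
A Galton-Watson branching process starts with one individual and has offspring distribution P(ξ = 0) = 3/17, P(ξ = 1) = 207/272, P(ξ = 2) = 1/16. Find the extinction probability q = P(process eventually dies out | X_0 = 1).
q = 1

Mean offspring μ = 0·3/17 + 1·207/272 + 2·1/16 = 241/272 ≤ 1. For μ ≤ 1 with offspring not concentrated at 1, the Galton-Watson process goes extinct almost surely, so q = 1.
(Algebraic check: The pgf is f(s) = 3/17 + 207/272·s + 1/16·s². The extinction probability q is the smallest fixed point of f in [0, 1]. Setting s = f(s):
  1/16·s² + (207/272 − 1)·s + 3/17 = 0
  1/16·s² − (3/17 + 1/16)·s + 3/17 = 0
which factors as (s − 1)·(1/16·s − 3/17) = 0, giving roots s = 1 and s = (3/17)/(1/16) = 48/17. Since 48/17 ≥ 1, the smallest root in [0, 1] is s = 1.)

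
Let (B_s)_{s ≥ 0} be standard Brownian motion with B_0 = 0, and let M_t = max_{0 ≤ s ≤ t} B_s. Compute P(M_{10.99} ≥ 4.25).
P(M_{10.99} ≥ 4.25) = 2·P(B_{10.99} ≥ 4.25) = 2(1 − Φ(4.25/√10.99)) ≈ 0.1998

By the reflection principle for Brownian motion, P(M_t ≥ a) = 2 · P(B_t ≥ a) for a ≥ 0. Since B_t ~ N(0, t), P(B_t ≥ 4.25) = 1 − Φ(4.25/√t) = 1 − Φ(4.25/√10.99) = 1 − Φ(1.2820). So
  P(M_{10.99} ≥ 4.25) = 2(1 − Φ(1.2820)) ≈ 0.1998.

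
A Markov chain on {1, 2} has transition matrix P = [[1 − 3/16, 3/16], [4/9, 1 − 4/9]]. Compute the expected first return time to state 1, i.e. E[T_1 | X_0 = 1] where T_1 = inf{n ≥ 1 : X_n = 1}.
E[T_1 | X_0 = 1] = 1/π_1 = 91/64

For an irreducible recurrent Markov chain with stationary distribution π, E[T_i | X_0 = i] = 1/π_i (Kac's formula). Here π_1 = (4/9)/(3/16 + 4/9) = (4/9)/(91/144) = 64/91, so E[T_1 | X_0 = 1] = 1/π_1 = (3/16 + 4/9)/(4/9) = (91/144)/(4/9) = 91/64.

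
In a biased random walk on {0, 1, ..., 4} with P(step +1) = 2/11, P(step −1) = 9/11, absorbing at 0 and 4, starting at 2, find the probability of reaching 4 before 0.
P(hit 4 before 0) = (1 − (9/2)^2) / (1 − (9/2)^4) = 4/85

Let u_k denote P(reach 4 before 0 | start at k). Boundary: u_0 = 0, u_4 = 1. Recurrence: u_k = 2/11·u_{k+1} + 9/11·u_{k-1} for 1 ≤ k ≤ 3. Try u_k = A + B·r^k with r = q/p = (9/11)/(2/11) = 9/2. Substitution satisfies the recurrence; boundary conditions give:
  u_k = (1 − r^k) / (1 − r^N) = (1 − (9/2)^2) / (1 − (9/2)^4) = 4/85.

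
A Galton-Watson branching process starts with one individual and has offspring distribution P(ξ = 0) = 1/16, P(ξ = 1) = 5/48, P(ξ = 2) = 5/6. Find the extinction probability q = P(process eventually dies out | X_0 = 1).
q = 3/40

The pgf is f(s) = 1/16 + 5/48·s + 5/6·s². The extinction probability q is the smallest fixed point of f in [0, 1]. Setting s = f(s):
  5/6·s² + (5/48 − 1)·s + 1/16 = 0
  5/6·s² − (1/16 + 5/6)·s + 1/16 = 0
which factors as (s − 1)·(5/6·s − 1/16) = 0, giving roots s = 1 and s = (1/16)/(5/6) = 3/40.
Mean offspring μ = 5/48 + 2·5/6 = 85/48 > 1 (supercritical), so q < 1. The extinction probability is the smaller root: q = (1/16)/(5/6) = 3/40.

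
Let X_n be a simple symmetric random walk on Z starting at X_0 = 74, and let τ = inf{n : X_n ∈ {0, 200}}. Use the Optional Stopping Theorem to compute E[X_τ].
E[X_τ] = 74

X_n is a martingale and τ is a bounded-mean stopping time (indeed τ is finite a.s. with bounded expectation since the walk is in a bounded region). By the OST, E[X_τ] = E[X_0] = 74. Equivalently: E[X_τ] = 200 · P(hit 200 first) + 0 · P(hit 0 first) = 200 · (74/200) = 74.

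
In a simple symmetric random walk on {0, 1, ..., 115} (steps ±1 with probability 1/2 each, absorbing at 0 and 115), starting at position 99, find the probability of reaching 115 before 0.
P(hit 115 before 0) = 99/115

Let u_k = P(hit 115 before 0 | start at k). Then u_0 = 0, u_115 = 1, and u_k = u_{k-1}/2 + u_{k+1}/2 for 1 ≤ k ≤ 114. This harmonic recurrence is solved by u_k = k/115, giving u_99 = 99/115.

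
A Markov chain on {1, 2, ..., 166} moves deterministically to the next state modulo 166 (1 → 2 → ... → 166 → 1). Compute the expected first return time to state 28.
E[T_28 | X_0 = 28] = 166

The chain cycles deterministically, so starting at state 28 it returns in exactly 166 steps. Equivalently, the stationary distribution is uniform π_j = 1/166 for every state j, so by Kac's formula E[T_28] = 1/π_28 = 166.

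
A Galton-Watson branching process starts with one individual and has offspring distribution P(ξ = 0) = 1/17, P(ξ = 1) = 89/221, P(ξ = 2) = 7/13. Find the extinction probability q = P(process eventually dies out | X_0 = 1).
q = 13/119

The pgf is f(s) = 1/17 + 89/221·s + 7/13·s². The extinction probability q is the smallest fixed point of f in [0, 1]. Setting s = f(s):
  7/13·s² + (89/221 − 1)·s + 1/17 = 0
  7/13·s² − (1/17 + 7/13)·s + 1/17 = 0
which factors as (s − 1)·(7/13·s − 1/17) = 0, giving roots s = 1 and s = (1/17)/(7/13) = 13/119.
Mean offspring μ = 89/221 + 2·7/13 = 327/221 > 1 (supercritical), so q < 1. The extinction probability is the smaller root: q = (1/17)/(7/13) = 13/119.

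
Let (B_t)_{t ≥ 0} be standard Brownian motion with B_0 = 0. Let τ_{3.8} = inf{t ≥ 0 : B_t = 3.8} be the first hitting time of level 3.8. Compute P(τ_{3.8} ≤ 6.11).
P(τ_{3.8} ≤ 6.11) = 2(1 − Φ(3.8/√6.11)) = 2(1 − Φ(1.5373)) ≈ 0.1242

By the reflection principle for standard BM, P(τ_b ≤ t) = 2 · P(B_t ≥ b). Since B_t ~ N(0, t), P(B_t ≥ 3.8) = 1 − Φ(3.8/√t) = 1 − Φ(3.8/√6.11) = 1 − Φ(1.5373) ≈ 0.06211. Doubling: P(τ_{3.8} ≤ 6.11) ≈ 2 · 0.06211 = 0.12422 ≈ 0.1242.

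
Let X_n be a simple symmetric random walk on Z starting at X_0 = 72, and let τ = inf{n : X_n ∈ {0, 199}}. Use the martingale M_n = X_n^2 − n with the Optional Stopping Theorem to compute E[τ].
E[τ] = 9144

M_n = X_n^2 − n is a martingale (since E[X_{n+1}^2 | F_n] = X_n^2 + 1). By OST (τ has finite mean in a bounded region), E[M_τ] = E[M_0] = X_0^2 − 0 = 72^2 = 5184. Also E[M_τ] = E[X_τ^2] − E[τ]. The walk exits at 0 or 199, with P(hit 199 first) = 72/199, so E[X_τ^2] = 199^2 · 72/199 + 0 = 14328. Thus E[τ] = E[X_τ^2] − E[M_τ] = 14328 − 5184 = 9144 = 72(199 − 72) = 9144.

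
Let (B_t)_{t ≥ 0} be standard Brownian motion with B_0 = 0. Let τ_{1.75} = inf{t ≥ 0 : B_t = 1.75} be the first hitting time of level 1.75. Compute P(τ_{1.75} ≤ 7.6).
P(τ_{1.75} ≤ 7.6) = 2(1 − Φ(1.75/√7.6)) = 2(1 − Φ(0.6348)) ≈ 0.5256

By the reflection principle for standard BM, P(τ_b ≤ t) = 2 · P(B_t ≥ b). Since B_t ~ N(0, t), P(B_t ≥ 1.75) = 1 − Φ(1.75/√t) = 1 − Φ(1.75/√7.6) = 1 − Φ(0.6348) ≈ 0.26278. Doubling: P(τ_{1.75} ≤ 7.6) ≈ 2 · 0.26278 = 0.52556 ≈ 0.5256.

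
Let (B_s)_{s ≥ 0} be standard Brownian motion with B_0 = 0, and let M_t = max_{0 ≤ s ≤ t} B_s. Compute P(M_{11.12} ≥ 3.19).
P(M_{11.12} ≥ 3.19) = 2·P(B_{11.12} ≥ 3.19) = 2(1 − Φ(3.19/√11.12)) ≈ 0.3388

By the reflection principle for Brownian motion, P(M_t ≥ a) = 2 · P(B_t ≥ a) for a ≥ 0. Since B_t ~ N(0, t), P(B_t ≥ 3.19) = 1 − Φ(3.19/√t) = 1 − Φ(3.19/√11.12) = 1 − Φ(0.9566). So
  P(M_{11.12} ≥ 3.19) = 2(1 − Φ(0.9566)) ≈ 0.3388.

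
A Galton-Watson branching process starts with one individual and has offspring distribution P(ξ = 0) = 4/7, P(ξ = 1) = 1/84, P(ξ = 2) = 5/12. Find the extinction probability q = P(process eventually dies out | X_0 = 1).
q = 1

Mean offspring μ = 0·4/7 + 1·1/84 + 2·5/12 = 71/84 ≤ 1. For μ ≤ 1 with offspring not concentrated at 1, the Galton-Watson process goes extinct almost surely, so q = 1.
(Algebraic check: The pgf is f(s) = 4/7 + 1/84·s + 5/12·s². The extinction probability q is the smallest fixed point of f in [0, 1]. Setting s = f(s):
  5/12·s² + (1/84 − 1)·s + 4/7 = 0
  5/12·s² − (4/7 + 5/12)·s + 4/7 = 0
which factors as (s − 1)·(5/12·s − 4/7) = 0, giving roots s = 1 and s = (4/7)/(5/12) = 48/35. Since 48/35 ≥ 1, the smallest root in [0, 1] is s = 1.)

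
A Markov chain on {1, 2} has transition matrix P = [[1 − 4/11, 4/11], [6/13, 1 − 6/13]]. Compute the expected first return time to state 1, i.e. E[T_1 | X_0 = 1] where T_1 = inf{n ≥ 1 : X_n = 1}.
E[T_1 | X_0 = 1] = 1/π_1 = 59/33

For an irreducible recurrent Markov chain with stationary distribution π, E[T_i | X_0 = i] = 1/π_i (Kac's formula). Here π_1 = (6/13)/(4/11 + 6/13) = (6/13)/(118/143) = 33/59, so E[T_1 | X_0 = 1] = 1/π_1 = (4/11 + 6/13)/(6/13) = (118/143)/(6/13) = 59/33.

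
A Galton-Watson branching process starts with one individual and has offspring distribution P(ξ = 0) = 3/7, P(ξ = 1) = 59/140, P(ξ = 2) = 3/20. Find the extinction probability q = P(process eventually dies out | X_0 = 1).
q = 1

Mean offspring μ = 0·3/7 + 1·59/140 + 2·3/20 = 101/140 ≤ 1. For μ ≤ 1 with offspring not concentrated at 1, the Galton-Watson process goes extinct almost surely, so q = 1.
(Algebraic check: The pgf is f(s) = 3/7 + 59/140·s + 3/20·s². The extinction probability q is the smallest fixed point of f in [0, 1]. Setting s = f(s):
  3/20·s² + (59/140 − 1)·s + 3/7 = 0
  3/20·s² − (3/7 + 3/20)·s + 3/7 = 0
which factors as (s − 1)·(3/20·s − 3/7) = 0, giving roots s = 1 and s = (3/7)/(3/20) = 20/7. Since 20/7 ≥ 1, the smallest root in [0, 1] is s = 1.)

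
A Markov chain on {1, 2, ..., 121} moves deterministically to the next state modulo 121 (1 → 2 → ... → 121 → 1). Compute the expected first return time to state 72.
E[T_72 | X_0 = 72] = 121

The chain cycles deterministically, so starting at state 72 it returns in exactly 121 steps. Equivalently, the stationary distribution is uniform π_j = 1/121 for every state j, so by Kac's formula E[T_72] = 1/π_72 = 121.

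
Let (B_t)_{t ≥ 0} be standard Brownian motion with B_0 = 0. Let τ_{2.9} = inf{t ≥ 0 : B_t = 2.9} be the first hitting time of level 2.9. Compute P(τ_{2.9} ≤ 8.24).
P(τ_{2.9} ≤ 8.24) = 2(1 − Φ(2.9/√8.24)) = 2(1 − Φ(1.0103)) ≈ 0.3124

By the reflection principle for standard BM, P(τ_b ≤ t) = 2 · P(B_t ≥ b). Since B_t ~ N(0, t), P(B_t ≥ 2.9) = 1 − Φ(2.9/√t) = 1 − Φ(2.9/√8.24) = 1 − Φ(1.0103) ≈ 0.15618. Doubling: P(τ_{2.9} ≤ 8.24) ≈ 2 · 0.15618 = 0.31236 ≈ 0.3124.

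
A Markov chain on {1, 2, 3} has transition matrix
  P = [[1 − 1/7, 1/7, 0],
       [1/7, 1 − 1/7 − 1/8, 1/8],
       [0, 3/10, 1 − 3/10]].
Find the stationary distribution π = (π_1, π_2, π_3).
π = (12/29, 12/29, 5/29)

This is a birth-death chain on three states, which satisfies detailed balance: π_1 · P_{12} = π_2 · P_{21} and π_2 · P_{23} = π_3 · P_{32}.
From π_1 · 1/7 = π_2 · 1/7: π_2/π_1 = (1/7)/(1/7) = 1.
From π_2 · 1/8 = π_3 · 3/10: π_3/π_2 = (1/8)/(3/10) = 5/12.
Take π_1 proportional to 1; then unnormalized π = (1, 1, 5/12). Normalize by dividing by the sum 29/12:
  π = (12/29, 12/29, 5/29).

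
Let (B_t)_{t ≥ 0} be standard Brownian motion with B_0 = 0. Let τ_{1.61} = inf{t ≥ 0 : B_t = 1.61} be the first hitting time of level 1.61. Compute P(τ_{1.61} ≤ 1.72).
P(τ_{1.61} ≤ 1.72) = 2(1 − Φ(1.61/√1.72)) = 2(1 − Φ(1.2276)) ≈ 0.2196

By the reflection principle for standard BM, P(τ_b ≤ t) = 2 · P(B_t ≥ b). Since B_t ~ N(0, t), P(B_t ≥ 1.61) = 1 − Φ(1.61/√t) = 1 − Φ(1.61/√1.72) = 1 − Φ(1.2276) ≈ 0.10980. Doubling: P(τ_{1.61} ≤ 1.72) ≈ 2 · 0.10980 = 0.21960 ≈ 0.2196.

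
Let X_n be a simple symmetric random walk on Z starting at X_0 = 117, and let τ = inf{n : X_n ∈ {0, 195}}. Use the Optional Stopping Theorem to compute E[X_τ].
E[X_τ] = 117

X_n is a martingale and τ is a bounded-mean stopping time (indeed τ is finite a.s. with bounded expectation since the walk is in a bounded region). By the OST, E[X_τ] = E[X_0] = 117. Equivalently: E[X_τ] = 195 · P(hit 195 first) + 0 · P(hit 0 first) = 195 · (117/195) = 117.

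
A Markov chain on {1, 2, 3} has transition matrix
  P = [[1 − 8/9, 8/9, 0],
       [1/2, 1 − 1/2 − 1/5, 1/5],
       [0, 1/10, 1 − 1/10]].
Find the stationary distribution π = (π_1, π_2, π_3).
π = (3/19, 16/57, 32/57)

This is a birth-death chain on three states, which satisfies detailed balance: π_1 · P_{12} = π_2 · P_{21} and π_2 · P_{23} = π_3 · P_{32}.
From π_1 · 8/9 = π_2 · 1/2: π_2/π_1 = (8/9)/(1/2) = 16/9.
From π_2 · 1/5 = π_3 · 1/10: π_3/π_2 = (1/5)/(1/10) = 2.
Take π_1 proportional to 1; then unnormalized π = (1, 16/9, 32/9). Normalize by dividing by the sum 19/3:
  π = (3/19, 16/57, 32/57).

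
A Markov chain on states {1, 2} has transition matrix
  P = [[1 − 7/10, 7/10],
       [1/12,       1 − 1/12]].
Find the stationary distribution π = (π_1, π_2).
π_1 = 5/47, π_2 = 42/47

Solve πP = π with π_1 + π_2 = 1. From πP = π: π_1 · (1 − 7/10) + π_2 · 1/12 = π_1 ⇒ π_2 · 1/12 = π_1 · 7/10 ⇒ π_2/π_1 = (7/10)/(1/12) = 42/5. Together with π_1 + π_2 = 1:
  π_1 = (1/12)/(7/10 + 1/12) = (1/12)/(47/60) = 5/47,
  π_2 = (7/10)/(7/10 + 1/12) = (7/10)/(47/60) = 42/47.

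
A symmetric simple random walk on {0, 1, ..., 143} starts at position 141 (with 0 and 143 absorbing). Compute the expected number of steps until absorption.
E[τ | X_0 = 141] = 282

Let v_k = E[τ | X_0 = k]. Boundary: v_0 = v_143 = 0. Recurrence: v_k = 1 + (v_{k-1} + v_{k+1})/2 for 1 ≤ k ≤ 142. The particular solution to v_k − (v_{k-1} + v_{k+1})/2 = 1 is v_k = −k^2. Adding homogeneous solution A + B k and matching boundaries gives v_k = k (143 − k). Substituting k = 141: v_141 = 141 · 2 = 282.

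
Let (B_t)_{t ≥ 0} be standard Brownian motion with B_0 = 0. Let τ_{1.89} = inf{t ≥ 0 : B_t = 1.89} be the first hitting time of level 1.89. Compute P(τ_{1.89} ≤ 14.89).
P(τ_{1.89} ≤ 14.89) = 2(1 − Φ(1.89/√14.89)) = 2(1 − Φ(0.4898)) ≈ 0.6243

By the reflection principle for standard BM, P(τ_b ≤ t) = 2 · P(B_t ≥ b). Since B_t ~ N(0, t), P(B_t ≥ 1.89) = 1 − Φ(1.89/√t) = 1 − Φ(1.89/√14.89) = 1 − Φ(0.4898) ≈ 0.31214. Doubling: P(τ_{1.89} ≤ 14.89) ≈ 2 · 0.31214 = 0.62428 ≈ 0.6243.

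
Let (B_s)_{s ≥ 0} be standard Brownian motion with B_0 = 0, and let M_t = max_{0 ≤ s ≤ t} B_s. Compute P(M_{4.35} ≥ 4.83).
P(M_{4.35} ≥ 4.83) = 2·P(B_{4.35} ≥ 4.83) = 2(1 − Φ(4.83/√4.35)) ≈ 0.0206

By the reflection principle for Brownian motion, P(M_t ≥ a) = 2 · P(B_t ≥ a) for a ≥ 0. Since B_t ~ N(0, t), P(B_t ≥ 4.83) = 1 − Φ(4.83/√t) = 1 − Φ(4.83/√4.35) = 1 − Φ(2.3158). So
  P(M_{4.35} ≥ 4.83) = 2(1 − Φ(2.3158)) ≈ 0.0206.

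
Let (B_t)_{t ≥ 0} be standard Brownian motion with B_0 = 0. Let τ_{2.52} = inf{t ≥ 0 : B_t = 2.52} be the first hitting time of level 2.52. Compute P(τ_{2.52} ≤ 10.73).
P(τ_{2.52} ≤ 10.73) = 2(1 − Φ(2.52/√10.73)) = 2(1 − Φ(0.7693)) ≈ 0.4417

By the reflection principle for standard BM, P(τ_b ≤ t) = 2 · P(B_t ≥ b). Since B_t ~ N(0, t), P(B_t ≥ 2.52) = 1 − Φ(2.52/√t) = 1 − Φ(2.52/√10.73) = 1 − Φ(0.7693) ≈ 0.22086. Doubling: P(τ_{2.52} ≤ 10.73) ≈ 2 · 0.22086 = 0.44172 ≈ 0.4417.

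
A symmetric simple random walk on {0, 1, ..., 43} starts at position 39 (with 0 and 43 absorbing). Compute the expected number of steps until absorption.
E[τ | X_0 = 39] = 156

Let v_k = E[τ | X_0 = k]. Boundary: v_0 = v_43 = 0. Recurrence: v_k = 1 + (v_{k-1} + v_{k+1})/2 for 1 ≤ k ≤ 42. The particular solution to v_k − (v_{k-1} + v_{k+1})/2 = 1 is v_k = −k^2. Adding homogeneous solution A + B k and matching boundaries gives v_k = k (43 − k). Substituting k = 39: v_39 = 39 · 4 = 156.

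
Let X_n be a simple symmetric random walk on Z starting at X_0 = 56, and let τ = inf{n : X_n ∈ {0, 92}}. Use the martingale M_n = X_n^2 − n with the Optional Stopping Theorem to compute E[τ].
E[τ] = 2016

M_n = X_n^2 − n is a martingale (since E[X_{n+1}^2 | F_n] = X_n^2 + 1). By OST (τ has finite mean in a bounded region), E[M_τ] = E[M_0] = X_0^2 − 0 = 56^2 = 3136. Also E[M_τ] = E[X_τ^2] − E[τ]. The walk exits at 0 or 92, with P(hit 92 first) = 56/92, so E[X_τ^2] = 92^2 · 56/92 + 0 = 5152. Thus E[τ] = E[X_τ^2] − E[M_τ] = 5152 − 3136 = 2016 = 56(92 − 56) = 2016.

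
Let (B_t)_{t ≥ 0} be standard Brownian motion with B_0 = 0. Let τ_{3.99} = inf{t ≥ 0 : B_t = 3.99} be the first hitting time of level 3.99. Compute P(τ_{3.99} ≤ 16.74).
P(τ_{3.99} ≤ 16.74) = 2(1 − Φ(3.99/√16.74)) = 2(1 − Φ(0.9752)) ≈ 0.3295

By the reflection principle for standard BM, P(τ_b ≤ t) = 2 · P(B_t ≥ b). Since B_t ~ N(0, t), P(B_t ≥ 3.99) = 1 − Φ(3.99/√t) = 1 − Φ(3.99/√16.74) = 1 − Φ(0.9752) ≈ 0.16473. Doubling: P(τ_{3.99} ≤ 16.74) ≈ 2 · 0.16473 = 0.32946 ≈ 0.3295.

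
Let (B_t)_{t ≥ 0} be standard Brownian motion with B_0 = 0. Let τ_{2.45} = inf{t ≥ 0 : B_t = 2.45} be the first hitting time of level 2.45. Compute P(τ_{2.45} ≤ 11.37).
P(τ_{2.45} ≤ 11.37) = 2(1 − Φ(2.45/√11.37)) = 2(1 − Φ(0.7266)) ≈ 0.4675

By the reflection principle for standard BM, P(τ_b ≤ t) = 2 · P(B_t ≥ b). Since B_t ~ N(0, t), P(B_t ≥ 2.45) = 1 − Φ(2.45/√t) = 1 − Φ(2.45/√11.37) = 1 − Φ(0.7266) ≈ 0.23374. Doubling: P(τ_{2.45} ≤ 11.37) ≈ 2 · 0.23374 = 0.46748 ≈ 0.4675.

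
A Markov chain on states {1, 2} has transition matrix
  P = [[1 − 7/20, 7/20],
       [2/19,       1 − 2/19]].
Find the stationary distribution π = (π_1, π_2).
π_1 = 40/173, π_2 = 133/173

Solve πP = π with π_1 + π_2 = 1. From πP = π: π_1 · (1 − 7/20) + π_2 · 2/19 = π_1 ⇒ π_2 · 2/19 = π_1 · 7/20 ⇒ π_2/π_1 = (7/20)/(2/19) = 133/40. Together with π_1 + π_2 = 1:
  π_1 = (2/19)/(7/20 + 2/19) = (2/19)/(173/380) = 40/173,
  π_2 = (7/20)/(7/20 + 2/19) = (7/20)/(173/380) = 133/173.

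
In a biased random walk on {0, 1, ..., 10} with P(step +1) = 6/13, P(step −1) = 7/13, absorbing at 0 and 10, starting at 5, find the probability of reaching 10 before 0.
P(hit 10 before 0) = (1 − (7/6)^5) / (1 − (7/6)^10) = 7776/24583

Let u_k denote P(reach 10 before 0 | start at k). Boundary: u_0 = 0, u_10 = 1. Recurrence: u_k = 6/13·u_{k+1} + 7/13·u_{k-1} for 1 ≤ k ≤ 9. Try u_k = A + B·r^k with r = q/p = (7/13)/(6/13) = 7/6. Substitution satisfies the recurrence; boundary conditions give:
  u_k = (1 − r^k) / (1 − r^N) = (1 − (7/6)^5) / (1 − (7/6)^10) = 7776/24583.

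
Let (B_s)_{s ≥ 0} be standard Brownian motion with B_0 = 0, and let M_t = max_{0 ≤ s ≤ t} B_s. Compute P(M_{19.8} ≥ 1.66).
P(M_{19.8} ≥ 1.66) = 2·P(B_{19.8} ≥ 1.66) = 2(1 − Φ(1.66/√19.8)) ≈ 0.7091

By the reflection principle for Brownian motion, P(M_t ≥ a) = 2 · P(B_t ≥ a) for a ≥ 0. Since B_t ~ N(0, t), P(B_t ≥ 1.66) = 1 − Φ(1.66/√t) = 1 − Φ(1.66/√19.8) = 1 − Φ(0.3731). So
  P(M_{19.8} ≥ 1.66) = 2(1 − Φ(0.3731)) ≈ 0.7091.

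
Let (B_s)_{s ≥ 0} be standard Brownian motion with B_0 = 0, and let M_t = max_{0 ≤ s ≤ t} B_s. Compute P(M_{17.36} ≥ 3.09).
P(M_{17.36} ≥ 3.09) = 2·P(B_{17.36} ≥ 3.09) = 2(1 − Φ(3.09/√17.36)) ≈ 0.4583

By the reflection principle for Brownian motion, P(M_t ≥ a) = 2 · P(B_t ≥ a) for a ≥ 0. Since B_t ~ N(0, t), P(B_t ≥ 3.09) = 1 − Φ(3.09/√t) = 1 − Φ(3.09/√17.36) = 1 − Φ(0.7416). So
  P(M_{17.36} ≥ 3.09) = 2(1 − Φ(0.7416)) ≈ 0.4583.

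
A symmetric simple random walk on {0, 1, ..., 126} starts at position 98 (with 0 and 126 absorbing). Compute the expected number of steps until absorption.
E[τ | X_0 = 98] = 2744

Let v_k = E[τ | X_0 = k]. Boundary: v_0 = v_126 = 0. Recurrence: v_k = 1 + (v_{k-1} + v_{k+1})/2 for 1 ≤ k ≤ 125. The particular solution to v_k − (v_{k-1} + v_{k+1})/2 = 1 is v_k = −k^2. Adding homogeneous solution A + B k and matching boundaries gives v_k = k (126 − k). Substituting k = 98: v_98 = 98 · 28 = 2744.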